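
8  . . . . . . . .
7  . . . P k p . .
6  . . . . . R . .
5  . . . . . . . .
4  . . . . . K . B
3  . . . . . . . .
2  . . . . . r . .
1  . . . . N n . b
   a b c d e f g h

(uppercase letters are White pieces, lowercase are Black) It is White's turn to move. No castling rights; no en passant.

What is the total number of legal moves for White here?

5

White to move; king on f4.
In check: yes, from the black rook on f2.
Legal moves: Kg5, Ke5, Kg4, Bxf2, Nf3.
Count: 5.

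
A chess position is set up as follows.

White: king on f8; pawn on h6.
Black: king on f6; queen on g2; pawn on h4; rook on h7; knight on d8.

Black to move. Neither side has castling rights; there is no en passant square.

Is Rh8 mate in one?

After Rh8: white king on f8; in check: yes, from the black rook on h8.
King squares — e7: attacked by Kf6; f7: attacked by Kf6; g7: attacked by Qg2; e8: attacked by Rh8; g8: attacked by Qg2.
White has no legal moves → checkmate.

yes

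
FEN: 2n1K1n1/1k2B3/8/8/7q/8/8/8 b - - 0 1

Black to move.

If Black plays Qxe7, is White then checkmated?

After Qxe7: white king on e8; in check: yes, from the black queen on e7.
King squares — d7: attacked by Qe7; e7: attacked by Nc8; f7: attacked by Qe7; d8: attacked by Qe7; f8: attacked by Qe7.
White has no legal moves → checkmate.

yes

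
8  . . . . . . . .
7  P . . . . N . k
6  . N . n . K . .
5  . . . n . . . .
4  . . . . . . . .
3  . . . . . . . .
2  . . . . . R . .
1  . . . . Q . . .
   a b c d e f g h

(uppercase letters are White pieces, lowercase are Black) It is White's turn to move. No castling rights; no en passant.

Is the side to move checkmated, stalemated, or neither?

neither

White to move; white king on f6.
In check: yes, from the black knight on d5.
Legal moves for White: Ke6, Kg5, Ke5, Nxd5.
White is in check but has 4 legal moves → neither.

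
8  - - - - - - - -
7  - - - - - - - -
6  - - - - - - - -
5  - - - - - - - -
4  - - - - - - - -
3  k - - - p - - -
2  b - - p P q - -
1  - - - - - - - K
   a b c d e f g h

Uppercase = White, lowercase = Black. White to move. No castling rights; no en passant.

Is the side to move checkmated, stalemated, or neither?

White to move; white king on h1.
In check: no.
King squares — g1: attacked by Qf2; g2: attacked by Qf2; h2: attacked by Qf2.
Legal moves for White: none.
Not in check and no legal moves → stalemate.

stalemate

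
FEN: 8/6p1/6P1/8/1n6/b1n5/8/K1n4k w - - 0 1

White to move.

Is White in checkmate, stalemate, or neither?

stalemate

White to move; white king on a1.
In check: no.
King squares — b1: attacked by Nc3; a2: attacked by Nc1; b2: attacked by Ba3.
Legal moves for White: none.
Not in check and no legal moves → stalemate.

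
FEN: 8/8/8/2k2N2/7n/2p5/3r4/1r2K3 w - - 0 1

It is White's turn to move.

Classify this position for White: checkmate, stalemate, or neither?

White to move; white king on e1.
In check: yes, from the black rook on b1.
King squares — d1: attacked by Rb1; f1: attacked by Rb1; d2: attacked by Pc3; e2: attacked by Rd2; f2: attacked by Rd2.
Legal moves for White: none.
In check with no legal moves → checkmate.

checkmate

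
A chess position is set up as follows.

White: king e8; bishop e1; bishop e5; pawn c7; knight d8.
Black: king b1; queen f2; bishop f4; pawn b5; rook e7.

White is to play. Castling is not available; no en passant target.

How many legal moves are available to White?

2

White to move; king on e8.
In check: yes, from the black rook on e7.
Legal moves: Kf8, Kxe7.
Count: 2.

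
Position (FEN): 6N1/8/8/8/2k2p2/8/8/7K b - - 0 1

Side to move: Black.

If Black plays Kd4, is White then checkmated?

After Kd4: white king on h1; in check: no.
White is not in check, so this cannot be checkmate.

no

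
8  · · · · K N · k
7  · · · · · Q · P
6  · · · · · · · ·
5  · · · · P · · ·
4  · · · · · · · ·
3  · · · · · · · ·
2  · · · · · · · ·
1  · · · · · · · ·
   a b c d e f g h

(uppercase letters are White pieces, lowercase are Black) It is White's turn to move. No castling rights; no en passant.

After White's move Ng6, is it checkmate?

yes

After Ng6: black king on h8; in check: yes, from the white knight on g6.
King squares — g7: attacked by Qf7; h7: attacked by Qf7; g8: attacked by Qf7.
Black has no legal moves → checkmate.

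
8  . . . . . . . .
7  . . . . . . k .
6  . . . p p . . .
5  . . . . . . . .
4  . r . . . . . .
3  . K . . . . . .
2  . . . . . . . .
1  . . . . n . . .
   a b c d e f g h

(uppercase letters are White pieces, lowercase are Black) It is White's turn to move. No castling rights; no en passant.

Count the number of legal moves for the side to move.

4

White to move; king on b3.
In check: yes, from the black rook on b4.
Legal moves: Kxb4, Kc3, Ka3, Ka2.
Count: 4.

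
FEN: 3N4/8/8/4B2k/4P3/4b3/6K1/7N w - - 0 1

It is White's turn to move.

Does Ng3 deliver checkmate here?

no

After Ng3: black king on h5; in check: yes, from the white knight on g3.
Black has 5 legal replies: Kh6, Kg6, Kg5, Kh4, Kg4.
In check but a legal move exists → not checkmate.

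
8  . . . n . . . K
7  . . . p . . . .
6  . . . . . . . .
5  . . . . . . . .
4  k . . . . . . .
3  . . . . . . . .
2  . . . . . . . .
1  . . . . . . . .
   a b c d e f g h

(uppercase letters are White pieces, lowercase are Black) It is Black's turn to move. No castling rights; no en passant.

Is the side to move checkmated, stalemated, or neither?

neither

Black to move; black king on a4.
In check: no.
Legal moves for Black: Nf7+, Nb7, Ne6, Nc6, Kb5, Ka5, Kb4, Kb3, Ka3, d6, d5.
Black has 11 legal moves and is not in check → neither.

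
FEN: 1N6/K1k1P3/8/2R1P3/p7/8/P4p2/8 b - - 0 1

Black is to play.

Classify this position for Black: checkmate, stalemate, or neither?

Black to move; black king on c7.
In check: yes, from the white rook on c5.
King squares — b6: attacked by Ka7; c6: attacked by Rc5; d6: attacked by Pe5; b7: attacked by Ka7; d7: attacked by Nb8; b8: attacked by Ka7; c8: attacked by Rc5; d8: attacked by Pe7.
Legal moves for Black: none.
In check with no legal moves → checkmate.

checkmate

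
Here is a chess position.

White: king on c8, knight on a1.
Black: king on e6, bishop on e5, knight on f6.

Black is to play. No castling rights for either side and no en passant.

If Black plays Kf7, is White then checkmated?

After Kf7: white king on c8; in check: no.
White is not in check, so this cannot be checkmate.

no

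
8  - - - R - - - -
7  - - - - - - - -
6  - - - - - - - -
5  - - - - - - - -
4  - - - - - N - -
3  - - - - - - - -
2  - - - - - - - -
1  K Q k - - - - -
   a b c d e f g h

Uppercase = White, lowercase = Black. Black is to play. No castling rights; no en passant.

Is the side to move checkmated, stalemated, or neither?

checkmate

Black to move; black king on c1.
In check: yes, from the white queen on b1.
King squares — b1: attacked by Ka1; d1: attacked by Qb1; b2: attacked by Ka1; c2: attacked by Qb1; d2: attacked by Rd8.
Legal moves for Black: none.
In check with no legal moves → checkmate.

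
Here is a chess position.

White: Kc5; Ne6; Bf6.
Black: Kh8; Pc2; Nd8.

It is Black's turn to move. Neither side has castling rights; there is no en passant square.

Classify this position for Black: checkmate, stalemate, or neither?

Black to move; black king on h8.
In check: yes, from the white bishop on f6.
King squares — g7: attacked by Ne6; h7: available; g8: available.
Legal moves for Black: Kg8, Kh7.
Black is in check but has 2 legal moves → neither.

neither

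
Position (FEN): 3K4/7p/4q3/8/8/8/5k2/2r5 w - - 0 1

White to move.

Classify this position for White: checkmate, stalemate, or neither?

stalemate

White to move; white king on d8.
In check: no.
King squares — c7: attacked by Rc1; d7: attacked by Qe6; e7: attacked by Qe6; c8: attacked by Rc1; e8: attacked by Qe6.
Legal moves for White: none.
Not in check and no legal moves → stalemate.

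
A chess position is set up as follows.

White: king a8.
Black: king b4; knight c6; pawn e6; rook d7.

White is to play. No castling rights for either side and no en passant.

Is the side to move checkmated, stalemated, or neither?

White to move; white king on a8.
In check: no.
King squares — a7: attacked by Nc6; b7: attacked by Rd7; b8: attacked by Nc6.
Legal moves for White: none.
Not in check and no legal moves → stalemate.

stalemate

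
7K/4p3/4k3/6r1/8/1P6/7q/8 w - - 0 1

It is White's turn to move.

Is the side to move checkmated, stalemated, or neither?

White to move; white king on h8.
In check: yes, from the black queen on h2.
King squares — g7: attacked by Rg5; h7: attacked by Qh2; g8: attacked by Rg5.
Legal moves for White: none.
In check with no legal moves → checkmate.

checkmate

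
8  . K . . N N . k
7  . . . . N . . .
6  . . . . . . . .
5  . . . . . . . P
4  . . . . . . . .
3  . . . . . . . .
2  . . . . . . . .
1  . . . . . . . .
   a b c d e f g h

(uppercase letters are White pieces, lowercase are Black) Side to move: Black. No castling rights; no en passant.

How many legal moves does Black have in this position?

0

Black to move; king on h8.
In check: no.
Legal moves: none.
Count: 0.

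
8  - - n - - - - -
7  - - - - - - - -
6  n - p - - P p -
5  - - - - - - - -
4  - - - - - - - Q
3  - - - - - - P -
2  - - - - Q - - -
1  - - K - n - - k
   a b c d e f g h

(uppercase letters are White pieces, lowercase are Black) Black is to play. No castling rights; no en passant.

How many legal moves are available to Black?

1

Black to move; king on h1.
In check: yes, from the white queen on h4.
Legal moves: Kg1.
Count: 1.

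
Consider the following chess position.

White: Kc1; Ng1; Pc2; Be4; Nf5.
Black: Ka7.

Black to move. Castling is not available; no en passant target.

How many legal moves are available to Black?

Black to move; king on a7.
In check: no.
Legal moves: Kb8, Kb6, Ka6.
Count: 3.

3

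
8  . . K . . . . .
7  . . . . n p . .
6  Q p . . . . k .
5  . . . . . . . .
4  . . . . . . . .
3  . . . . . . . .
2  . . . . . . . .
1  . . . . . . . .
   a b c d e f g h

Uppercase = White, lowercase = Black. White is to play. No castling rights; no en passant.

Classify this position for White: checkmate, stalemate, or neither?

White to move; white king on c8.
In check: yes, from the black knight on e7.
King squares — b7: available; c7: available; d7: available; b8: available; d8: available.
Legal moves for White: Kd8, Kb8, Kd7, Kc7, Kb7.
White is in check but has 5 legal moves → neither.

neither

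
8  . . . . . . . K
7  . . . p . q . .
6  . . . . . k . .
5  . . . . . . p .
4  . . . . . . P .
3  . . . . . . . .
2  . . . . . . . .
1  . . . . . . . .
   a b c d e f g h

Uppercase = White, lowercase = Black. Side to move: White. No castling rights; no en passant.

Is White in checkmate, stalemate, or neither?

White to move; white king on h8.
In check: no.
King squares — g7: attacked by Kf6; h7: attacked by Qf7; g8: attacked by Qf7.
Legal moves for White: none.
Not in check and no legal moves → stalemate.

stalemate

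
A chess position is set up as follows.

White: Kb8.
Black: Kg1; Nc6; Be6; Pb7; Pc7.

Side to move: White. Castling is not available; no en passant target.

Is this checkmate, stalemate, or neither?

White to move; white king on b8.
In check: yes, from the black knight on c6.
Legal moves for White: Ka8, Kxc7, Kxb7.
White is in check but has 3 legal moves → neither.

neither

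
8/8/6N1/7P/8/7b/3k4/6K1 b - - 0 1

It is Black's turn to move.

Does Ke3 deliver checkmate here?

no

After Ke3: white king on g1; in check: no.
White is not in check, so this cannot be checkmate.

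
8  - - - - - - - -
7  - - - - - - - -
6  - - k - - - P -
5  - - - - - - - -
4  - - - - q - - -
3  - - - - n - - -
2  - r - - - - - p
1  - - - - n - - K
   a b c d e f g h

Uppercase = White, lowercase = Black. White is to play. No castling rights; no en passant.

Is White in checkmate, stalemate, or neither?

checkmate

White to move; white king on h1.
In check: yes, from the black queen on e4.
King squares — g1: attacked by Ph2; g2: attacked by Ne1; h2: attacked by Rb2.
Legal moves for White: none.
In check with no legal moves → checkmate.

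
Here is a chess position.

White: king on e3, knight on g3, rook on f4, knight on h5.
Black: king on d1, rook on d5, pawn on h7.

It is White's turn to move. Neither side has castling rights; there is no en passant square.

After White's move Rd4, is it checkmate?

After Rd4: black king on d1; in check: yes, from the white rook on d4.
Black has 4 legal replies: Kc2, Ke1, Kc1, Rxd4.
In check but a legal move exists → not checkmate.

no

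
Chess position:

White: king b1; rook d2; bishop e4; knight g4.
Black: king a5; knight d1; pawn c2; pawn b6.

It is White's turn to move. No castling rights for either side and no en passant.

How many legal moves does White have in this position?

White to move; king on b1.
In check: yes, from the black pawn on c2.
Legal moves: Kxc2, Ka2, Kc1, Ka1, Bxc2, Rxc2.
Count: 6.

6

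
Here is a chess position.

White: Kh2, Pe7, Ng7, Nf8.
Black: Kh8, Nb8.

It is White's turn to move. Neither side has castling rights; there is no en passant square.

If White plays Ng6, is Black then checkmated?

After Ng6: black king on h8; in check: yes, from the white knight on g6.
Black has 3 legal replies: Kg8, Kh7, Kxg7.
In check but a legal move exists → not checkmate.

no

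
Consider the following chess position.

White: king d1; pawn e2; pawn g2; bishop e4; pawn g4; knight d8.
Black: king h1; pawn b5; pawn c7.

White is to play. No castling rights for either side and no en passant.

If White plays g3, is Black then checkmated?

After g3: black king on h1; in check: yes, from the white bishop on e4.
Black has 2 legal replies: Kh2, Kg1.
In check but a legal move exists → not checkmate.

no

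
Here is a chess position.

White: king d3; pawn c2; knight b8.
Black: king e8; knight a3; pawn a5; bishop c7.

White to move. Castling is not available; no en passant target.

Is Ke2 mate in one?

After Ke2: black king on e8; in check: no.
Black is not in check, so this cannot be checkmate.

no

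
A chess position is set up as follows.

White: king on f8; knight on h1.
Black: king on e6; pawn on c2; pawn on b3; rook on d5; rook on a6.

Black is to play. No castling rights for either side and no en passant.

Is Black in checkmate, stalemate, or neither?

neither

Black to move; black king on e6.
In check: no.
Legal moves for Black include: Kd7, Kf6, Kd6, Kf5, Ke5, Ra8+, Ra7, Rad6, Rc6, Rb6, Raa5, Ra4, Ra3, Ra2, Ra1, Rd8+, Rd7, Rdd6, ... (list truncated; more exist).
Black has legal moves and is not in check → neither.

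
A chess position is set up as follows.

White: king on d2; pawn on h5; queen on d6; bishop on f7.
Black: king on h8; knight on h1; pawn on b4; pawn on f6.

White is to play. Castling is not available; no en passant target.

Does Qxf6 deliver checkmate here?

After Qxf6: black king on h8; in check: yes, from the white queen on f6.
Black has 1 legal reply: Kh7.
In check but a legal move exists → not checkmate.

no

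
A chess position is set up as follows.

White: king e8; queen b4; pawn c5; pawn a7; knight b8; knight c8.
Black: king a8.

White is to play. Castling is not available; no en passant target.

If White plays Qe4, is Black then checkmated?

yes

After Qe4: black king on a8; in check: yes, from the white queen on e4.
King squares — a7: attacked by Nc8; b7: attacked by Qe4; b8: attacked by Pa7.
Black has no legal moves → checkmate.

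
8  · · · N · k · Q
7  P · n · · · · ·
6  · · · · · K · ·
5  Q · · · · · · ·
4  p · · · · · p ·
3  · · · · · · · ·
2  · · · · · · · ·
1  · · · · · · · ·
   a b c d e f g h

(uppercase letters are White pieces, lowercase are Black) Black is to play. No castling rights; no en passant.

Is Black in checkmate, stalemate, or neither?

Black to move; black king on f8.
In check: yes, from the white queen on h8.
King squares — e7: attacked by Kf6; f7: attacked by Kf6; g7: attacked by Kf6; e8: attacked by Qh8; g8: attacked by Qh8.
Legal moves for Black: none.
In check with no legal moves → checkmate.

checkmate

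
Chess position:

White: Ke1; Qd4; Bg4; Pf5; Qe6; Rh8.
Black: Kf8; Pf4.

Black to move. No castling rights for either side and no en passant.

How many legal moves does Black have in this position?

Black to move; king on f8.
In check: yes, from the white rook on h8.
Legal moves: none.
Count: 0.

0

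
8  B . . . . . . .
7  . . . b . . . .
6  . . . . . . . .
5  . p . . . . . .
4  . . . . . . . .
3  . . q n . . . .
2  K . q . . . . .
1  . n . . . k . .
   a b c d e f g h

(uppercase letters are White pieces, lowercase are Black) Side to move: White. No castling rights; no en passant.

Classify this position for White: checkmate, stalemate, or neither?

checkmate

White to move; white king on a2.
In check: yes, from the black queen on c2.
King squares — a1: attacked by Qc3; b1: attacked by Qc2; b2: attacked by Qc2; a3: attacked by Nb1; b3: attacked by Qc2.
Legal moves for White: none.
In check with no legal moves → checkmate.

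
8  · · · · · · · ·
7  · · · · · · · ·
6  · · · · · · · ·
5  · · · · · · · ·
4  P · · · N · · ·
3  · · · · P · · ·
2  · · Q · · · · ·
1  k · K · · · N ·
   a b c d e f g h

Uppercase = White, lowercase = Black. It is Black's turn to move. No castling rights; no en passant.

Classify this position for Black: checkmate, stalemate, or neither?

Black to move; black king on a1.
In check: no.
King squares — b1: attacked by Kc1; a2: attacked by Qc2; b2: attacked by Kc1.
Legal moves for Black: none.
Not in check and no legal moves → stalemate.

stalemate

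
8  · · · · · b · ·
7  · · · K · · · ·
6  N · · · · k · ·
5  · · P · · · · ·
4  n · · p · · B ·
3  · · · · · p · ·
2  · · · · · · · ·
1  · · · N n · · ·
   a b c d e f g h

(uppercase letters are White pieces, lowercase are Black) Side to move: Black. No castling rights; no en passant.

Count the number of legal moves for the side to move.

Black to move; king on f6.
In check: no.
Legal moves: Bg7, Be7, Bh6, Bd6, Bxc5, Kg7, Kf7, Kg6, Kg5, Ke5, Nb6+, Nxc5+, Nc3, Nb2, Nd3, Ng2, Nc2, d3, f2.
Count: 19.

19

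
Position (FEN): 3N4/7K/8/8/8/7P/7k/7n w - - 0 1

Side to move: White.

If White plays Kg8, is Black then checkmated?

no

After Kg8: black king on h2; in check: no.
Black is not in check, so this cannot be checkmate.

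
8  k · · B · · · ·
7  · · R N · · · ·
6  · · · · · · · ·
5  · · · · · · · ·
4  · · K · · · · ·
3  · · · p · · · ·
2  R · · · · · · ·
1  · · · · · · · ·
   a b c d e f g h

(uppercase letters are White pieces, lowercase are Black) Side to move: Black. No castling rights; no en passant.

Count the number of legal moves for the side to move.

0

Black to move; king on a8.
In check: yes, from the white rook on a2.
Legal moves: none.
Count: 0.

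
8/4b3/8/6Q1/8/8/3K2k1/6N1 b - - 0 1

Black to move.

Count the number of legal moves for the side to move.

5

Black to move; king on g2.
In check: yes, from the white queen on g5.
Legal moves: Kh2, Kf2, Kh1, Kf1, Bxg5+.
Count: 5.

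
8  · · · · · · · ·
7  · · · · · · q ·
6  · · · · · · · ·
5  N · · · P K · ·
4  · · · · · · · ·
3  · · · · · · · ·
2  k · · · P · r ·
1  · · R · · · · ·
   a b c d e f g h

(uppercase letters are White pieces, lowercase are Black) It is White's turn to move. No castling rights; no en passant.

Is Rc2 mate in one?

no

After Rc2: black king on a2; in check: yes, from the white rook on c2.
Black has 3 legal replies: Ka3, Kb1, Ka1.
In check but a legal move exists → not checkmate.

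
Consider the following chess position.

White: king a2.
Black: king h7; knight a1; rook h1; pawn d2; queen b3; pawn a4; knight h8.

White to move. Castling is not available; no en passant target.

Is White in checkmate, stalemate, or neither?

checkmate

White to move; white king on a2.
In check: yes, from the black queen on b3.
King squares — a1: attacked by Rh1; b1: attacked by Rh1; b2: attacked by Qb3; a3: attacked by Qb3; b3: attacked by Na1.
Legal moves for White: none.
In check with no legal moves → checkmate.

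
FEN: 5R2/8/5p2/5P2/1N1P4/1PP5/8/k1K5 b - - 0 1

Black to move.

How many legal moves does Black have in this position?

Black to move; king on a1.
In check: no.
Legal moves: none.
Count: 0.

0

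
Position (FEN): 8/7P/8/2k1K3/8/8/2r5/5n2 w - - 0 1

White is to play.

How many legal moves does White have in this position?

9

White to move; king on e5.
In check: no.
Legal moves: Kf6, Ke6, Kf5, Kf4, Ke4, h8=Q, h8=R, h8=B, h8=N.
Count: 9.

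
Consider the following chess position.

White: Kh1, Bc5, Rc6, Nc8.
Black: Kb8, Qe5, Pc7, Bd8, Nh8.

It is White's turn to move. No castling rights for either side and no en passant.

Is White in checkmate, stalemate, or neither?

neither

White to move; white king on h1.
In check: no.
Legal moves for White include: Ne7, Na7, Nd6, Nb6, Rxc7, Rh6, Rg6, Rf6, Re6, Rd6, Rb6+, Ra6, Bf8, Be7, Ba7+, Bd6, Bb6, Bd4, ... (list truncated; more exist).
White has legal moves and is not in check → neither.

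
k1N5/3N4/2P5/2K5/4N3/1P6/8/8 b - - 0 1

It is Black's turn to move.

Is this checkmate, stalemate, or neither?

Black to move; black king on a8.
In check: no.
King squares — a7: attacked by Nc8; b7: attacked by Pc6; b8: attacked by Nd7.
Legal moves for Black: none.
Not in check and no legal moves → stalemate.

stalemate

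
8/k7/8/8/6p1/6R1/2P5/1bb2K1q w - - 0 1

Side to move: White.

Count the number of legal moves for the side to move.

3

White to move; king on f1.
In check: yes, from the black queen on h1.
Legal moves: Kf2, Ke2, Rg1.
Count: 3.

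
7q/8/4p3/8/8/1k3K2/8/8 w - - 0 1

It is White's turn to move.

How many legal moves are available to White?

8

White to move; king on f3.
In check: no.
Legal moves: Kg4, Kf4, Ke4, Kg3, Ke3, Kg2, Kf2, Ke2.
Count: 8.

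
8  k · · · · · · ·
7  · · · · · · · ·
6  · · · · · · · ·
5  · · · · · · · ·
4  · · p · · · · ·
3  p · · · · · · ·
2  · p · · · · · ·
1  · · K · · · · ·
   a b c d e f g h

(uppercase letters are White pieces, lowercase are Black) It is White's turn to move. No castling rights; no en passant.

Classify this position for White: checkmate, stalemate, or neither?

White to move; white king on c1.
In check: yes, from the black pawn on b2.
Legal moves for White: Kd2, Kc2, Kd1, Kb1.
White is in check but has 4 legal moves → neither.

neither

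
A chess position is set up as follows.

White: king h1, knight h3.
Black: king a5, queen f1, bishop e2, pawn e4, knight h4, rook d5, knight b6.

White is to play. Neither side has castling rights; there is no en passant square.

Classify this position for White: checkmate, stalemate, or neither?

neither

White to move; white king on h1.
In check: yes, from the black queen on f1.
King squares — g1: attacked by Qf1; g2: attacked by Qf1; h2: available.
Legal moves for White: Kh2, Ng1.
White is in check but has 2 legal moves → neither.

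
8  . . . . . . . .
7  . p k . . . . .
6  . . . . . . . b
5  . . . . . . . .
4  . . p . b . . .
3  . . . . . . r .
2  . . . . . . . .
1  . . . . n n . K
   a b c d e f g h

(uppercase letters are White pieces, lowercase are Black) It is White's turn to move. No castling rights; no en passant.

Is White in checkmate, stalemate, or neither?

White to move; white king on h1.
In check: yes, from the black bishop on e4.
King squares — g1: attacked by Rg3; g2: attacked by Ne1; h2: attacked by Nf1.
Legal moves for White: none.
In check with no legal moves → checkmate.

checkmate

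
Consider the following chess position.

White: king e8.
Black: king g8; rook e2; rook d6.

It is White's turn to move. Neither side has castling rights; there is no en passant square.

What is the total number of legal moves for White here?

White to move; king on e8.
In check: yes, from the black rook on e2.
Legal moves: none.
Count: 0.

0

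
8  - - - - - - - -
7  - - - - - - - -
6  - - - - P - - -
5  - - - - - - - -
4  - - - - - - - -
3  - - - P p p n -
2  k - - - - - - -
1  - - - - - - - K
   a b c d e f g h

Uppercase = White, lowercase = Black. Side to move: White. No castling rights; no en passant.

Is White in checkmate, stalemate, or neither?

neither

White to move; white king on h1.
In check: yes, from the black knight on g3.
King squares — g1: available; g2: attacked by Pf3; h2: available.
Legal moves for White: Kh2, Kg1.
White is in check but has 2 legal moves → neither.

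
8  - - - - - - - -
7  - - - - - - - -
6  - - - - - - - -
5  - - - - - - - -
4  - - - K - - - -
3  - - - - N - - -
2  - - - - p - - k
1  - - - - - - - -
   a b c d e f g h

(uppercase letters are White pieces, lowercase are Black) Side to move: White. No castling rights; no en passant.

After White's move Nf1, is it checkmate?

no

After Nf1: black king on h2; in check: yes, from the white knight on f1.
Black has 8 legal replies: Kh3, Kg2, Kh1, Kg1, exf1=Q, exf1=R, exf1=B, exf1=N.
In check but a legal move exists → not checkmate.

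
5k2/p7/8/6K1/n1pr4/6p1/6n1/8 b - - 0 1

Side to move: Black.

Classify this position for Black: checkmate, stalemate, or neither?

neither

Black to move; black king on f8.
In check: no.
Legal moves for Black include: Kg8, Ke8, Kg7, Kf7, Ke7, Rd8, Rd7, Rd6, Rd5+, Rh4, Rg4+, Rf4, Re4, Rd3, Rd2, Rd1, Nb6, Nc5, ... (list truncated; more exist).
Black has legal moves and is not in check → neither.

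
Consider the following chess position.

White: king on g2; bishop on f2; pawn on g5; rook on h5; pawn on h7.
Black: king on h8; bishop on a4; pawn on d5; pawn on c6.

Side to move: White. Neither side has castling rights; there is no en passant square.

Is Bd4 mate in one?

yes

After Bd4: black king on h8; in check: yes, from the white bishop on d4.
King squares — g7: attacked by Bd4; h7: attacked by Rh5; g8: attacked by Ph7.
Black has no legal moves → checkmate.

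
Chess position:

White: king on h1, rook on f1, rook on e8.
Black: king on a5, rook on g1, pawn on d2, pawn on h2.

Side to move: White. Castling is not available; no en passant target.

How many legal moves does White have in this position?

White to move; king on h1.
In check: yes, from the black rook on g1.
Legal moves: Kxh2, Rxg1.
Count: 2.

2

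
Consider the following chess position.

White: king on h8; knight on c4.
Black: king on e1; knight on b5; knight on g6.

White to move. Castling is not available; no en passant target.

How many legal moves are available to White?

3

White to move; king on h8.
In check: yes, from the black knight on g6.
Legal moves: Kg8, Kh7, Kg7.
Count: 3.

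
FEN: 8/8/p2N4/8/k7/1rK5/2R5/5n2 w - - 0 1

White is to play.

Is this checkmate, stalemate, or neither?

White to move; white king on c3.
In check: yes, from the black rook on b3.
King squares — b2: attacked by Rb3; c2: own rook; d2: attacked by Nf1; b3: attacked by Ka4; d3: attacked by Rb3; b4: attacked by Rb3; c4: available; d4: available.
Legal moves for White: Kd4, Kc4.
White is in check but has 2 legal moves → neither.

neither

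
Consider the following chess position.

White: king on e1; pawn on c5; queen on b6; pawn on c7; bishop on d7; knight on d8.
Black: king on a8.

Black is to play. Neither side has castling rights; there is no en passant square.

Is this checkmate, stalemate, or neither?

Black to move; black king on a8.
In check: no.
King squares — a7: attacked by Qb6; b7: attacked by Qb6; b8: attacked by Qb6.
Legal moves for Black: none.
Not in check and no legal moves → stalemate.

stalemate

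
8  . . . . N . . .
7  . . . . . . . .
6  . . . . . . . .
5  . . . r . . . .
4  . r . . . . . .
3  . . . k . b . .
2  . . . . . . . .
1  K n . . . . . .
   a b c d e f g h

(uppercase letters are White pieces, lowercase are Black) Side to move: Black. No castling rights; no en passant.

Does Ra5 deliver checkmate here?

After Ra5: white king on a1; in check: yes, from the black rook on a5.
King squares — b1: attacked by Rb4; a2: attacked by Ra5; b2: attacked by Rb4.
White has no legal moves → checkmate.

yes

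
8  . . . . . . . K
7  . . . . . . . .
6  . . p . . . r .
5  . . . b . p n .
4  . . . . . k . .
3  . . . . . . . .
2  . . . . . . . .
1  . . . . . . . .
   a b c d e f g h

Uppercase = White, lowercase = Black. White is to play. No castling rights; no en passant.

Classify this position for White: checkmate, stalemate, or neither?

stalemate

White to move; white king on h8.
In check: no.
King squares — g7: attacked by Rg6; h7: attacked by Ng5; g8: attacked by Bd5.
Legal moves for White: none.
Not in check and no legal moves → stalemate.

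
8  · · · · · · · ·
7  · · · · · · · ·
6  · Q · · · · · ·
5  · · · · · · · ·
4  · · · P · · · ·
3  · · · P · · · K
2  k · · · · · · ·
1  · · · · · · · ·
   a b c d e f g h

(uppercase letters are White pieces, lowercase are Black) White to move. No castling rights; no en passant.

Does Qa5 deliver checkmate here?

After Qa5: black king on a2; in check: yes, from the white queen on a5.
Black has 3 legal replies: Kb3, Kb2, Kb1.
In check but a legal move exists → not checkmate.

no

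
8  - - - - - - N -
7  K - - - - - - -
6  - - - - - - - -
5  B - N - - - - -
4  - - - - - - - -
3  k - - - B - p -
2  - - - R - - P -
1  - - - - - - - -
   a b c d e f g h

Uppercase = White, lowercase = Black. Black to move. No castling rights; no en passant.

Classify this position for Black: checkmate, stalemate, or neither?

stalemate

Black to move; black king on a3.
In check: no.
King squares — a2: attacked by Rd2; b2: attacked by Rd2; b3: attacked by Nc5; a4: attacked by Nc5; b4: attacked by Ba5.
Legal moves for Black: none.
Not in check and no legal moves → stalemate.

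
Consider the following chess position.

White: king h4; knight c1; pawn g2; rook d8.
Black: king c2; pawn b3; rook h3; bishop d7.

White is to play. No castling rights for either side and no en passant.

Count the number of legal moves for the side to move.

White to move; king on h4.
In check: yes, from the black rook on h3.
Legal moves: Kg5, gxh3.
Count: 2.

2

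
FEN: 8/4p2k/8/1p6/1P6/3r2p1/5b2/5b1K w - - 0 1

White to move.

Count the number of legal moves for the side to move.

White to move; king on h1.
In check: no.
Legal moves: none.
Count: 0.

0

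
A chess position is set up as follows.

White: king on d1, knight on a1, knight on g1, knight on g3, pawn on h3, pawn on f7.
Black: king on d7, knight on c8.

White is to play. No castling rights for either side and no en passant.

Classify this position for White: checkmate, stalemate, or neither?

neither

White to move; white king on d1.
In check: no.
Legal moves for White include: Nh5, Nf5, Ne4, N3e2, Nh1, Nf1, Nf3, N1e2, Ke2, Kd2, Kc2, Ke1, Kc1, Nb3, Nc2, f8=Q, f8=R, f8=B, ... (list truncated; more exist).
White has legal moves and is not in check → neither.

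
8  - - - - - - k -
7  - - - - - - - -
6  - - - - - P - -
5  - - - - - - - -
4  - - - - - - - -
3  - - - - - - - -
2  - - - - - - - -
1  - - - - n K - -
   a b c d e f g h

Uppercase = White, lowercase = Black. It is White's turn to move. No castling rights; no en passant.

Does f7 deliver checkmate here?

no

After f7: black king on g8; in check: yes, from the white pawn on f7.
Black has 5 legal replies: Kh8, Kf8, Kh7, Kg7, Kxf7.
In check but a legal move exists → not checkmate.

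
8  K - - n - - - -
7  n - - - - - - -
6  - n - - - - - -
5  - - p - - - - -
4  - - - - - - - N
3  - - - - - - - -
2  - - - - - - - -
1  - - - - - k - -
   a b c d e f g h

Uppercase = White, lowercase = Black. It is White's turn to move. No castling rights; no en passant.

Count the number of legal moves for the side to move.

White to move; king on a8.
In check: yes, from the black knight on b6.
Legal moves: Kb8, Kxa7.
Count: 2.

2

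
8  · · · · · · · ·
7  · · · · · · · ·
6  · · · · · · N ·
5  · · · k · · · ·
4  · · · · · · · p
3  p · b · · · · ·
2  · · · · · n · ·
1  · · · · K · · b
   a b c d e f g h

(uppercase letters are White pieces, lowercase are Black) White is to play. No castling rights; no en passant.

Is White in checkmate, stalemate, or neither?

neither

White to move; white king on e1.
In check: yes, from the black bishop on c3.
King squares — d1: attacked by Nf2; f1: available; d2: attacked by Bc3; e2: available; f2: available.
Legal moves for White: Kxf2, Ke2, Kf1.
White is in check but has 3 legal moves → neither.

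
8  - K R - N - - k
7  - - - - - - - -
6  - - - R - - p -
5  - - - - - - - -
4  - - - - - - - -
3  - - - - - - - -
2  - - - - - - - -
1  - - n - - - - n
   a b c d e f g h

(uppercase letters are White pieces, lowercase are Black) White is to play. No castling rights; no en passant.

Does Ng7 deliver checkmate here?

no

After Ng7: black king on h8; in check: yes, from the white rook on c8.
Black has 2 legal replies: Kh7, Kxg7.
In check but a legal move exists → not checkmate.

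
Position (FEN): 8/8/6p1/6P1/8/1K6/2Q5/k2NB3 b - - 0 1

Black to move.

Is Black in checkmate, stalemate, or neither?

stalemate

Black to move; black king on a1.
In check: no.
King squares — b1: attacked by Qc2; a2: attacked by Qc2; b2: attacked by Nd1.
Legal moves for Black: none.
Not in check and no legal moves → stalemate.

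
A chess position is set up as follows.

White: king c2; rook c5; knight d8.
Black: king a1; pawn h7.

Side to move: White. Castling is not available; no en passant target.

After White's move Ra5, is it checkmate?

yes

After Ra5: black king on a1; in check: yes, from the white rook on a5.
King squares — b1: attacked by Kc2; a2: attacked by Ra5; b2: attacked by Kc2.
Black has no legal moves → checkmate.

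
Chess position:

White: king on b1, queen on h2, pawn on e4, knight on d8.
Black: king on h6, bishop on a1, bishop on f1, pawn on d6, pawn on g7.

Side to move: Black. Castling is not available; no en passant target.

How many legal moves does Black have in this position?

Black to move; king on h6.
In check: yes, from the white queen on h2.
Legal moves: Kg6, Kg5, Bh3.
Count: 3.

3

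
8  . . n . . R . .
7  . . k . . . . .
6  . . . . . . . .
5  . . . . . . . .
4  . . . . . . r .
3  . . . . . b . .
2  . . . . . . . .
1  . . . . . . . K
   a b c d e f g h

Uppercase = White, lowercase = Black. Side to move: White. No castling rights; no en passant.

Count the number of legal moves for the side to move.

White to move; king on h1.
In check: yes, from the black bishop on f3.
Legal moves: Kh2, Rxf3.
Count: 2.

2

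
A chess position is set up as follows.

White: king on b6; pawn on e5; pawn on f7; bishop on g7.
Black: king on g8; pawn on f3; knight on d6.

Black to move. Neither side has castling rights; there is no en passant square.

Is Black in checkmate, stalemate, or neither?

Black to move; black king on g8.
In check: yes, from the white pawn on f7.
King squares — f7: available; g7: available; h7: available; f8: attacked by Bg7; h8: attacked by Bg7.
Legal moves for Black: Kh7, Kxg7, Kxf7, Nxf7.
Black is in check but has 4 legal moves → neither.

neither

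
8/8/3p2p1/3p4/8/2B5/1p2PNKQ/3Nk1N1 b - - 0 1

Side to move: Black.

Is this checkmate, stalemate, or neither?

checkmate

Black to move; black king on e1.
In check: yes, from the white bishop on c3.
King squares — d1: attacked by Nf2; f1: attacked by Kg2; d2: attacked by Bc3; e2: attacked by Ng1; f2: attacked by Nd1.
Legal moves for Black: none.
In check with no legal moves → checkmate.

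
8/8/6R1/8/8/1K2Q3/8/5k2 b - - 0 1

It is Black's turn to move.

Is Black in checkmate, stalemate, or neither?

Black to move; black king on f1.
In check: no.
King squares — e1: attacked by Qe3; g1: attacked by Qe3; e2: attacked by Qe3; f2: attacked by Qe3; g2: attacked by Rg6.
Legal moves for Black: none.
Not in check and no legal moves → stalemate.

stalemate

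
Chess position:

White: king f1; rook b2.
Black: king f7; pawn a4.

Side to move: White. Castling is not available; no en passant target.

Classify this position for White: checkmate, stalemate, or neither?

neither

White to move; white king on f1.
In check: no.
Legal moves for White include: Rb8, Rb7+, Rb6, Rb5, Rb4, Rb3, Rh2, Rg2, Rf2+, Re2, Rd2, Rc2, Ra2, Rb1, Kg2, Kf2, Ke2, Kg1, ... (list truncated; more exist).
White has legal moves and is not in check → neither.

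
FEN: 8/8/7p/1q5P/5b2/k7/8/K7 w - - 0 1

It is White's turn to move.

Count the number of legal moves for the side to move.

White to move; king on a1.
In check: no.
Legal moves: none.
Count: 0.

0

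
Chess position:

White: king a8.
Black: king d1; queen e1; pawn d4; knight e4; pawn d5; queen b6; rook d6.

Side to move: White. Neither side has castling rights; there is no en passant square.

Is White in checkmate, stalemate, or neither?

stalemate

White to move; white king on a8.
In check: no.
King squares — a7: attacked by Qb6; b7: attacked by Qb6; b8: attacked by Qb6.
Legal moves for White: none.
Not in check and no legal moves → stalemate.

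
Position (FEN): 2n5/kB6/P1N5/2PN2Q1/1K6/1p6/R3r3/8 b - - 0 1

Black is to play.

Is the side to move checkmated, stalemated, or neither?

Black to move; black king on a7.
In check: yes, from the white knight on c6.
King squares — a6: attacked by Ra2; b6: attacked by Pc5; b7: attacked by Pa6; a8: attacked by Bb7; b8: attacked by Nc6.
Legal moves for Black: none.
In check with no legal moves → checkmate.

checkmate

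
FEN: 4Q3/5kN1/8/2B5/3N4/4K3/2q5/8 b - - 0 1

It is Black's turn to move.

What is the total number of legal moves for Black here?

2

Black to move; king on f7.
In check: yes, from the white queen on e8.
Legal moves: Kxg7, Kf6.
Count: 2.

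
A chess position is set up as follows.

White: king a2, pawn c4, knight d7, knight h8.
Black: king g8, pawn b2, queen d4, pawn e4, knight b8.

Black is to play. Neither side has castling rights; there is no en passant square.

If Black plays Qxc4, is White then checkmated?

no

After Qxc4: white king on a2; in check: yes, from the black queen on c4.
White has 3 legal replies: Ka3, Kxb2, Kb1.
In check but a legal move exists → not checkmate.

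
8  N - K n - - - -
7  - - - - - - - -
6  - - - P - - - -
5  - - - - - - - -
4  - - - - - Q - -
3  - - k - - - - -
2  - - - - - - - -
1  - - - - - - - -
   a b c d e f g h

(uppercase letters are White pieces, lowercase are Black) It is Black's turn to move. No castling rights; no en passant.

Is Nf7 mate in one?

After Nf7: white king on c8; in check: no.
White is not in check, so this cannot be checkmate.

no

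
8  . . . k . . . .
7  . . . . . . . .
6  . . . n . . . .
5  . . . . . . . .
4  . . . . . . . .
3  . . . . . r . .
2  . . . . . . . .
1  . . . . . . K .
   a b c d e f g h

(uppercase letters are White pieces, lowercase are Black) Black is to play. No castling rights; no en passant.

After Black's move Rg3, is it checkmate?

After Rg3: white king on g1; in check: yes, from the black rook on g3.
White has 4 legal replies: Kh2, Kf2, Kh1, Kf1.
In check but a legal move exists → not checkmate.

no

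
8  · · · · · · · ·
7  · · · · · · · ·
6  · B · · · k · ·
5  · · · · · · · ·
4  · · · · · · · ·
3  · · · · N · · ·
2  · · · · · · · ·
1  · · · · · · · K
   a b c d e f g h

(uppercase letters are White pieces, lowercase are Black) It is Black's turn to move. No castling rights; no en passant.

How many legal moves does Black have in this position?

Black to move; king on f6.
In check: no.
Legal moves: Kg7, Kf7, Ke7, Kg6, Ke6, Kg5, Ke5.
Count: 7.

7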